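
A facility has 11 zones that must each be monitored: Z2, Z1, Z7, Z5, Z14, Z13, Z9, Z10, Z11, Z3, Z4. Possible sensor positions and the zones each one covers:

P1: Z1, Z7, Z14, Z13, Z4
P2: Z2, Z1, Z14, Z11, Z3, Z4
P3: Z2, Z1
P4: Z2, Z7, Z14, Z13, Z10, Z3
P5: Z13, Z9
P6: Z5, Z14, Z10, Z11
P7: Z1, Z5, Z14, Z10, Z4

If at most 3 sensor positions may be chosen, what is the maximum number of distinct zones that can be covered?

Choosing P1, P2, P6 covers {Z2, Z1, Z7, Z5, Z14, Z13, Z10, Z11, Z3, Z4} — 10 zones.
No choice of 3 sensor positions does better; here Z9 is left uncovered.

10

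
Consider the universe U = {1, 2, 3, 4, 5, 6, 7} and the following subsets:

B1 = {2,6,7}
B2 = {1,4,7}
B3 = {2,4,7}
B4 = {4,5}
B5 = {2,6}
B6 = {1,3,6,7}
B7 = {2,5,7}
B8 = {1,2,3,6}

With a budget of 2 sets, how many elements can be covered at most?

Choosing B2, B8 covers {1, 2, 3, 4, 6, 7} — 6 elements.
No choice of 2 sets does better; here 5 is left uncovered.

6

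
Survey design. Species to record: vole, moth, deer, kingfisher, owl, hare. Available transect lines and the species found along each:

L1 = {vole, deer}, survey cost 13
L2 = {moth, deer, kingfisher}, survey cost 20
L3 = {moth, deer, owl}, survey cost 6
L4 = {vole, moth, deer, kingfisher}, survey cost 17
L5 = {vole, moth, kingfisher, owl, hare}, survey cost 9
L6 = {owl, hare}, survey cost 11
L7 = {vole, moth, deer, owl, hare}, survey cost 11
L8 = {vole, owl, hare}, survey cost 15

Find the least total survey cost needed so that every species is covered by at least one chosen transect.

L3, L5 cover every species at survey cost 6 + 9 = 15.
Any cover uses at least 2 transects; among all covering selections none totals below 15.

15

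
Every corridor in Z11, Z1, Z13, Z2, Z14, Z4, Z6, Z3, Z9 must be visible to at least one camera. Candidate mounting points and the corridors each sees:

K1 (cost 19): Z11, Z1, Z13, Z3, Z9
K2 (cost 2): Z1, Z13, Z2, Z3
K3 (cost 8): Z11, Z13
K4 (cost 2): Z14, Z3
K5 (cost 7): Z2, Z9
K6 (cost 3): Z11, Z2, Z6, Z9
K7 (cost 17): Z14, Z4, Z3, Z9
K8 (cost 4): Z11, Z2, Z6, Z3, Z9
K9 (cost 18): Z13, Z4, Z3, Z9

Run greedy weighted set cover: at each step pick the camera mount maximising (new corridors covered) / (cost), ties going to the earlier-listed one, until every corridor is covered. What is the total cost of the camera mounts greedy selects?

24

Pick 1: K2 adds 4 new (Z1, Z13, Z2, Z3) at cost 2 (ratio 4/2).
Pick 2: K6 adds 3 new (Z11, Z6, Z9) at cost 3 (ratio 3/3).
Pick 3: K4 adds 1 new (Z14) at cost 2 (ratio 1/2).
Pick 4: K7 adds 1 new (Z4) at cost 17 (ratio 1/17).
Greedy total cost: 2 + 3 + 2 + 17 = 24. (The true optimum is 22, so greedy overshoots here.)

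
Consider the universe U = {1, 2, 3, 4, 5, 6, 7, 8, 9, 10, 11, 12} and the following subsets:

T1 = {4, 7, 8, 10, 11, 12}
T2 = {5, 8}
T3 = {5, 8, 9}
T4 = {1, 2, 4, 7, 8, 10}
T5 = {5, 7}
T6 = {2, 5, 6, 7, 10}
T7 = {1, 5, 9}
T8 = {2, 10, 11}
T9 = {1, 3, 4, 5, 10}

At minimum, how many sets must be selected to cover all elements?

T1, T3, T6, T9 together cover {1, 2, 3, 4, 5, 6, 7, 8, 9, 10, 11, 12} — every element.
No 3 of the 9 sets cover everything (all 84 triples fall short), so 4 is minimum.

4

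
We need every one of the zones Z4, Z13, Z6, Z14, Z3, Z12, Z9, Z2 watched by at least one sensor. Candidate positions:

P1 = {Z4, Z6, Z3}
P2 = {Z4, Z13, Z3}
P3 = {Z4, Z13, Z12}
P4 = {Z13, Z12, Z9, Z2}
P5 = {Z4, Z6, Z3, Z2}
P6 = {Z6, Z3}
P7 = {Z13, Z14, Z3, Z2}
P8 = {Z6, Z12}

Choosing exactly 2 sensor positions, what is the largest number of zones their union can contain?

Choosing P1, P4 covers {Z4, Z13, Z6, Z3, Z12, Z9, Z2} — 7 zones.
No choice of 2 sensor positions does better; here Z14 is left uncovered.

7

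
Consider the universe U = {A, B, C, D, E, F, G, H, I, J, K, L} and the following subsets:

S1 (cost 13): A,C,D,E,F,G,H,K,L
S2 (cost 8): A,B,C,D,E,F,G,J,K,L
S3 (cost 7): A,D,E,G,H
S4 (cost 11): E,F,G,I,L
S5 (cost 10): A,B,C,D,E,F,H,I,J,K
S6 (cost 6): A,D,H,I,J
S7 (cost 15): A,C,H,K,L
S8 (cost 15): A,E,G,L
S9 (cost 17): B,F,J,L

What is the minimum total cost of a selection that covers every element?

S2, S6 cover every element at cost 8 + 6 = 14.
Any cover uses at least 2 sets; among all covering selections none totals below 14.

14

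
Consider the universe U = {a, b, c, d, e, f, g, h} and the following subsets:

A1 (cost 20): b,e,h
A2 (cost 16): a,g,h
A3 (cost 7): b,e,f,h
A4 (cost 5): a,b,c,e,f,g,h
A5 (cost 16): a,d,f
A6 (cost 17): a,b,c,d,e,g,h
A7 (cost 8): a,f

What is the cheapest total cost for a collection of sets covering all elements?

A4, A5 cover every element at cost 5 + 16 = 21.
Any cover uses at least 2 sets; among all covering selections none totals below 21.

21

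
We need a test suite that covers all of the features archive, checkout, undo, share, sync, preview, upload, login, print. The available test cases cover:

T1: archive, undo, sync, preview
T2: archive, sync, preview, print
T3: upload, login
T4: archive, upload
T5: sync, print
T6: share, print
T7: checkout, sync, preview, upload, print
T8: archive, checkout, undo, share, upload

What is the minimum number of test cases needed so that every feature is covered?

3

T2, T3, T8 together cover {archive, checkout, undo, share, sync, preview, upload, login, print} — every feature.
No 2 of the 8 test cases cover everything (all 28 pairs fall short), so 3 is minimum.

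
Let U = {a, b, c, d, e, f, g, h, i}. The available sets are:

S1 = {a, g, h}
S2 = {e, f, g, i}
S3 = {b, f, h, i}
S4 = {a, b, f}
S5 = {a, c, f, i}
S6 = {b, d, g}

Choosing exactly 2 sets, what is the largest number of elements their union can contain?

Choosing S5, S6 covers {a, b, c, d, f, g, i} — 7 elements.
No choice of 2 sets does better; here e, h are left uncovered.

7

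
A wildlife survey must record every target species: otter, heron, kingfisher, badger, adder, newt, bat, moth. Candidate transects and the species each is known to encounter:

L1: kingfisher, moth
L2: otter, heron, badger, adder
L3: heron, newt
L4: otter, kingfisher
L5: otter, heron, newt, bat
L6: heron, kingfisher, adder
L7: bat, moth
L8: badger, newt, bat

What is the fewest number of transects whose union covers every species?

L1, L2, L5 together cover {otter, heron, kingfisher, badger, adder, newt, bat, moth} — every species.
No 2 of the 8 transects cover everything (all 28 pairs fall short), so 3 is minimum.

3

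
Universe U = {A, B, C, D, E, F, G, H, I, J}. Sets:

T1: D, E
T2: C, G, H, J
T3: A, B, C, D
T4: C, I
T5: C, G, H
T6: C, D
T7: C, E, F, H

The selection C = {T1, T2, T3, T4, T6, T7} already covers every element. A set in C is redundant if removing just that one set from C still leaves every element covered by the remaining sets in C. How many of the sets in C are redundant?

2

Drop T1: the rest still cover every element — redundant.
Drop T2: G, J uncovered — not redundant.
Drop T3: A, B uncovered — not redundant.
Drop T4: I uncovered — not redundant.
Drop T6: the rest still cover every element — redundant.
Drop T7: F uncovered — not redundant.
2 redundant: T1, T6.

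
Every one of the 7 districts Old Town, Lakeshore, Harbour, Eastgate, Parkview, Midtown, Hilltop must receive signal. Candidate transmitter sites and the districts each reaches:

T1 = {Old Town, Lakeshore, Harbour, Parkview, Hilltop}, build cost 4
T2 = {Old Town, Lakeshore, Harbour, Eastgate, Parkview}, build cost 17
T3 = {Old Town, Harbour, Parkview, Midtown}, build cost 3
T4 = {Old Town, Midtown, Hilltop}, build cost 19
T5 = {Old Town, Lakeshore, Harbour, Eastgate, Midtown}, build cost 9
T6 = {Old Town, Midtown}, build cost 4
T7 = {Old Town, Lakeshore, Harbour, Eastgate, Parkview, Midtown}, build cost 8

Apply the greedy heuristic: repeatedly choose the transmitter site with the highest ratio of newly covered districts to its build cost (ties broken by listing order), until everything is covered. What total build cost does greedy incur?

Pick 1: T3 adds 4 new (Old Town, Harbour, Parkview, Midtown) at build cost 3 (ratio 4/3).
Pick 2: T1 adds 2 new (Lakeshore, Hilltop) at build cost 4 (ratio 2/4).
Pick 3: T7 adds 1 new (Eastgate) at build cost 8 (ratio 1/8).
Greedy total build cost: 3 + 4 + 8 = 15. (The true optimum is 12, so greedy overshoots here.)

15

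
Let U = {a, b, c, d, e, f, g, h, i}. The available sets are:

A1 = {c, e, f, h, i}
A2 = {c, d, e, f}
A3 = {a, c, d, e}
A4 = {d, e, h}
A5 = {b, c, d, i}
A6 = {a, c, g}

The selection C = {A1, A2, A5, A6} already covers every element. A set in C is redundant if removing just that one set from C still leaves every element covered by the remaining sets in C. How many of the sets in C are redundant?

Drop A1: h uncovered — not redundant.
Drop A2: the rest still cover every element — redundant.
Drop A5: b uncovered — not redundant.
Drop A6: a, g uncovered — not redundant.
1 redundant: A2.

1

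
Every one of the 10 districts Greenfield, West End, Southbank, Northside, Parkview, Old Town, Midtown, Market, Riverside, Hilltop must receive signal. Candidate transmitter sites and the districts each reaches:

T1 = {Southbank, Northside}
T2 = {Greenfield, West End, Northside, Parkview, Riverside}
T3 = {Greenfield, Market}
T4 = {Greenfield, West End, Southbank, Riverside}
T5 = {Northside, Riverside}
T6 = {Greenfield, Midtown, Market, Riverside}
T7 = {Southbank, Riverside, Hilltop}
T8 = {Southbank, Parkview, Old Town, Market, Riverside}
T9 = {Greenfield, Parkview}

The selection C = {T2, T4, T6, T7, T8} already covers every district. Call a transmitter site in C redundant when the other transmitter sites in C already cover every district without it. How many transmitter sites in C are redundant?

Drop T2: Northside uncovered — not redundant.
Drop T4: the rest still cover every district — redundant.
Drop T6: Midtown uncovered — not redundant.
Drop T7: Hilltop uncovered — not redundant.
Drop T8: Old Town uncovered — not redundant.
1 redundant: T4.

1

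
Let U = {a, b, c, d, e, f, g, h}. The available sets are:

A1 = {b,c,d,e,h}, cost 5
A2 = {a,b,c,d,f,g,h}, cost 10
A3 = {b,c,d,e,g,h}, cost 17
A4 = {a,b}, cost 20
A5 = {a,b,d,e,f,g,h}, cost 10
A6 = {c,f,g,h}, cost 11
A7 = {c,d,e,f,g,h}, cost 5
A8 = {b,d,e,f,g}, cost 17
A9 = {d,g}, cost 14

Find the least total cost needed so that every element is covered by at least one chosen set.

15

A1, A2 cover every element at cost 5 + 10 = 15.
Any cover uses at least 2 sets; among all covering selections none totals below 15.
Greedy by coverage-per-cost would pick A7, A1, A2 for 20 — worse than the optimum 15.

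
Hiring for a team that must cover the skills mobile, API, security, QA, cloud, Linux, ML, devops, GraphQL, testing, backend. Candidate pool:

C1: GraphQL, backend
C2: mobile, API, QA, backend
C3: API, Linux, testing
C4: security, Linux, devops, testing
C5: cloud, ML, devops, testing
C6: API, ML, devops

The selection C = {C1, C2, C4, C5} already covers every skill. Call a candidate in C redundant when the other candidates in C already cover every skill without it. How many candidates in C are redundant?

Drop C1: GraphQL uncovered — not redundant.
Drop C2: mobile, API, QA uncovered — not redundant.
Drop C4: security, Linux uncovered — not redundant.
Drop C5: cloud, ML uncovered — not redundant.
None of the candidates in C is redundant.

0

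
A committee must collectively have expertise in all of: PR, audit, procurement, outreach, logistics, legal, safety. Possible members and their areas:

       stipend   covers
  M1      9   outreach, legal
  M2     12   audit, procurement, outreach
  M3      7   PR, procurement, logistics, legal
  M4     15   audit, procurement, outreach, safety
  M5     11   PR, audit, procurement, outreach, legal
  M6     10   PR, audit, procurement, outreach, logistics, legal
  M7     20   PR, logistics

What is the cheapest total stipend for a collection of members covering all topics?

M3, M4 cover every topic at stipend 7 + 15 = 22.
Any cover uses at least 2 members; among all covering selections none totals below 22.
Greedy by coverage-per-stipend would pick M6, M4 for 25 — worse than the optimum 22.

22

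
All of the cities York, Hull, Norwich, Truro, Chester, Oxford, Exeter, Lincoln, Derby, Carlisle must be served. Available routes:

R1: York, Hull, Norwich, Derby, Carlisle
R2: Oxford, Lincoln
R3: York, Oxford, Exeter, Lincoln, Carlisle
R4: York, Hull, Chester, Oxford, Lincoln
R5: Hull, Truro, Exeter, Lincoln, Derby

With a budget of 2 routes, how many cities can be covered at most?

8

Choosing R1, R3 covers {York, Hull, Norwich, Oxford, Exeter, Lincoln, Derby, Carlisle} — 8 cities.
No choice of 2 routes does better; here Truro, Chester are left uncovered.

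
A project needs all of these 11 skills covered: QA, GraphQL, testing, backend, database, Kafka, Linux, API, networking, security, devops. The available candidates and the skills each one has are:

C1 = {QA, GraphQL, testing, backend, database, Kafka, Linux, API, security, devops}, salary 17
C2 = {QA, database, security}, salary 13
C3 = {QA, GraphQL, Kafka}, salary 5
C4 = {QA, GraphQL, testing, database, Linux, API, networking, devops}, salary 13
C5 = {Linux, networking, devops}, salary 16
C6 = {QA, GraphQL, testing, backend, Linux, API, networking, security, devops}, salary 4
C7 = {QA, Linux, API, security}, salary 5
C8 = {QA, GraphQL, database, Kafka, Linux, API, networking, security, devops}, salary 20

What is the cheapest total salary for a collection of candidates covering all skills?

C1, C6 cover every skill at salary 17 + 4 = 21.
Any cover uses at least 2 candidates; among all covering selections none totals below 21.
Greedy by coverage-per-salary would pick C6, C3, C2 for 22 — worse than the optimum 21.

21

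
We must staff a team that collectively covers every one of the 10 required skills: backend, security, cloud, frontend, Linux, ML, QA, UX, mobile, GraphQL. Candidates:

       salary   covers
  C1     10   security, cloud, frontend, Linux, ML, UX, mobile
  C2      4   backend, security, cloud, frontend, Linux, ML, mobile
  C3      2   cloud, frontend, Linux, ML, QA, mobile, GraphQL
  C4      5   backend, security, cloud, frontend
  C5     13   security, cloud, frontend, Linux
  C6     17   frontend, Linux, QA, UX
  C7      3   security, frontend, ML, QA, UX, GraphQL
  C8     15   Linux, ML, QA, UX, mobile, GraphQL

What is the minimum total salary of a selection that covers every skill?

7

C2, C7 cover every skill at salary 4 + 3 = 7.
Any cover uses at least 2 candidates; among all covering selections none totals below 7.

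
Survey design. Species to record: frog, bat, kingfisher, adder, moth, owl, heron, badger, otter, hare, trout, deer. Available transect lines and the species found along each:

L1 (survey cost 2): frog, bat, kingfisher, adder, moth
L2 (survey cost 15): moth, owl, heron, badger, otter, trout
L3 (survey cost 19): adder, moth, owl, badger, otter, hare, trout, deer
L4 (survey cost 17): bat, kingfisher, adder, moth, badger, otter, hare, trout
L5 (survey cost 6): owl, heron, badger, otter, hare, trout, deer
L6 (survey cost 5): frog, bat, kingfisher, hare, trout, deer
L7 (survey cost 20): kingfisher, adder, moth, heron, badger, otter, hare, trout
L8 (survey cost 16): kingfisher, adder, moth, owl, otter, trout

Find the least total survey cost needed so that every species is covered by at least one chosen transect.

L1, L5 cover every species at survey cost 2 + 6 = 8.
Any cover uses at least 2 transects; among all covering selections none totals below 8.

8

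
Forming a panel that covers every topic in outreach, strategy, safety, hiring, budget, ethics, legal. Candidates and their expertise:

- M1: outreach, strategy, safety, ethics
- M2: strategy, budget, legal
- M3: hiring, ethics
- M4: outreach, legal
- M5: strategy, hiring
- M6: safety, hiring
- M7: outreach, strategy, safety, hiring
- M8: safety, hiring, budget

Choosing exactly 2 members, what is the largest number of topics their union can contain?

Choosing M1, M2 covers {outreach, strategy, safety, budget, ethics, legal} — 6 topics.
No choice of 2 members does better; here hiring is left uncovered.

6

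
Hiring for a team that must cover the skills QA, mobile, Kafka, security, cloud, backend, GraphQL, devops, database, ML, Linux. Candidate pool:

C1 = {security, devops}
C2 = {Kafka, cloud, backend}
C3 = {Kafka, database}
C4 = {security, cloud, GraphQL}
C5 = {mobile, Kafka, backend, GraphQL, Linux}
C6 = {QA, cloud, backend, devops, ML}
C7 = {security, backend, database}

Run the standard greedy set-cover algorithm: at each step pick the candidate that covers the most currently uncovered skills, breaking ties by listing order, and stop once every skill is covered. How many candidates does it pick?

Pick 1: C5 covers 5 new skills (mobile, Kafka, backend, GraphQL, Linux).
Pick 2: C6 covers 4 new skills (QA, cloud, devops, ML).
Pick 3: C7 covers 2 new skills (security, database).
Greedy uses 3 candidates.

3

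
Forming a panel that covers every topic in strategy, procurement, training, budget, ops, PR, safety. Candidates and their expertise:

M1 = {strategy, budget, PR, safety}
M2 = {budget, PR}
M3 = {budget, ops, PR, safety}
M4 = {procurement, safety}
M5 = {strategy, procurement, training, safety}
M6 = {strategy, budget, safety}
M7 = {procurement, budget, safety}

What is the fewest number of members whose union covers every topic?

M3, M5 together cover {strategy, procurement, training, budget, ops, PR, safety} — every topic.
No single member contains all 7 topics, so 2 is optimal.
Greedy (largest uncovered first) would take M1, M5, M3 — 3 members — but 2 suffice.

2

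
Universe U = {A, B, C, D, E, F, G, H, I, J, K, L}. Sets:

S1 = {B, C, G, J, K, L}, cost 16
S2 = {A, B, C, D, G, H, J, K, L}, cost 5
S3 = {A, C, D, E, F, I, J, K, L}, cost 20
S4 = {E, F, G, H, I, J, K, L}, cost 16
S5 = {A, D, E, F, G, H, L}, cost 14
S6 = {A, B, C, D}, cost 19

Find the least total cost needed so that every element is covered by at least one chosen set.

S2, S4 cover every element at cost 5 + 16 = 21.
Any cover uses at least 2 sets; among all covering selections none totals below 21.

21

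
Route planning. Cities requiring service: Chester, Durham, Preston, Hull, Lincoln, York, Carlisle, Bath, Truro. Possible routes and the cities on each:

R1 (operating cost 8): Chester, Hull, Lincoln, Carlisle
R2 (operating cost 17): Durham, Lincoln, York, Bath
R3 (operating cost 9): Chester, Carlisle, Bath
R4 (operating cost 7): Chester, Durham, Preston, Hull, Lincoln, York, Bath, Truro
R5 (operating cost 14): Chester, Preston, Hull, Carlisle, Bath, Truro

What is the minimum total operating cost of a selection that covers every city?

R1, R4 cover every city at operating cost 8 + 7 = 15.
Any cover uses at least 2 routes; among all covering selections none totals below 15.

15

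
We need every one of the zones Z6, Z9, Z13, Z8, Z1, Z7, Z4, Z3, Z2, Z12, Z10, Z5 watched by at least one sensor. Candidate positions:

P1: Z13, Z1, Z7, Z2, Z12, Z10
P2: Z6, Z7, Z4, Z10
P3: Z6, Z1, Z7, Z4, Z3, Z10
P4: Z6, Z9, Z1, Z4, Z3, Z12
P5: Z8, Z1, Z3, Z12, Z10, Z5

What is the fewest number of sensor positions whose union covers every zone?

P1, P4, P5 together cover {Z6, Z9, Z13, Z8, Z1, Z7, Z4, Z3, Z2, Z12, Z10, Z5} — every zone.
No 2 of the 5 sensor positions cover everything (all 10 pairs fall short), so 3 is minimum.

3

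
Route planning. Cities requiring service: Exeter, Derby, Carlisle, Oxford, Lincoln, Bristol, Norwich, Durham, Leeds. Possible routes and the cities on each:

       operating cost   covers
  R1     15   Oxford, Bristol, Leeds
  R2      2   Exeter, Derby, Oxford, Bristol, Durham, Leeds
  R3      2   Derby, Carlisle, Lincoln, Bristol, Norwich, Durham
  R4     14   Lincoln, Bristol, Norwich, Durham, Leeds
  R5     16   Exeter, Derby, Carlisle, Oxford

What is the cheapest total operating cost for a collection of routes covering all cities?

R2, R3 cover every city at operating cost 2 + 2 = 4.
Any cover uses at least 2 routes; among all covering selections none totals below 4.

4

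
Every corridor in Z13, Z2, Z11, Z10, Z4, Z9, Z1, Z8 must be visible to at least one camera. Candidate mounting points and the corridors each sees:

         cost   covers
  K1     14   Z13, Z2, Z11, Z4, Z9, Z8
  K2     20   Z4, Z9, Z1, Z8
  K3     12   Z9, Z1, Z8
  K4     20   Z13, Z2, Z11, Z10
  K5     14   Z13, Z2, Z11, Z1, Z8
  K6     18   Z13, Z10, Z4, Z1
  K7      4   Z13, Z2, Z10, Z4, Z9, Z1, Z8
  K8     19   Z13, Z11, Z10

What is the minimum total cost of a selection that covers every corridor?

18

K1, K7 cover every corridor at cost 14 + 4 = 18.
Any cover uses at least 2 camera mounts; among all covering selections none totals below 18.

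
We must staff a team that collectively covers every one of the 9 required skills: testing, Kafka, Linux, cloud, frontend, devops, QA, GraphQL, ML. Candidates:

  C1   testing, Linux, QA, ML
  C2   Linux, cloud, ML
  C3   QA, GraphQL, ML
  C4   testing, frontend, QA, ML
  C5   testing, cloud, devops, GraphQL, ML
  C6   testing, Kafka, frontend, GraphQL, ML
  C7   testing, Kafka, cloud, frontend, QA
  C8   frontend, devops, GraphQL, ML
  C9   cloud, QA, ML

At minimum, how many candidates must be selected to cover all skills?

3

C1, C5, C6 together cover {testing, Kafka, Linux, cloud, frontend, devops, QA, GraphQL, ML} — every skill.
No 2 of the 9 candidates cover everything (all 36 pairs fall short), so 3 is minimum.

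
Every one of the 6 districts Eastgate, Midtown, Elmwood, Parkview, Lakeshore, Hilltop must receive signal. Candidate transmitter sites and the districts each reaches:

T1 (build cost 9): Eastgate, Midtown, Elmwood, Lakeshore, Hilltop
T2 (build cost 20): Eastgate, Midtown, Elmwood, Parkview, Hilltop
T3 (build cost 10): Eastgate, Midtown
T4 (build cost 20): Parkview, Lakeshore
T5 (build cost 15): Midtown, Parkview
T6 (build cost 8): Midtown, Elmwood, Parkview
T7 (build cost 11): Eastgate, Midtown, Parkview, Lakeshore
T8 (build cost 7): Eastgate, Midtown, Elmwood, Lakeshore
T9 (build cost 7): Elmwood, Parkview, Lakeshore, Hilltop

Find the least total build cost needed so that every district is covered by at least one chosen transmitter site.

T8, T9 cover every district at build cost 7 + 7 = 14.
Any cover uses at least 2 transmitter sites; among all covering selections none totals below 14.

14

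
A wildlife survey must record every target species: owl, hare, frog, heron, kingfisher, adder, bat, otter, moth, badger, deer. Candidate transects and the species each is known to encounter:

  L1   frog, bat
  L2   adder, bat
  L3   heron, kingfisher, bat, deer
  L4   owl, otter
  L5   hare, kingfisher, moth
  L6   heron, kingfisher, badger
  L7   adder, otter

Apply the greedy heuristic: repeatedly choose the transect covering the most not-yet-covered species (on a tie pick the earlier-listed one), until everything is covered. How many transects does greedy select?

6

Pick 1: L3 covers 4 new species (heron, kingfisher, bat, deer).
Pick 2: L4 covers 2 new species (owl, otter).
Pick 3: L5 covers 2 new species (hare, moth).
Pick 4: L1 covers 1 new species (frog).
Pick 5: L2 covers 1 new species (adder).
Pick 6: L6 covers 1 new species (badger).
Greedy uses 6 transects.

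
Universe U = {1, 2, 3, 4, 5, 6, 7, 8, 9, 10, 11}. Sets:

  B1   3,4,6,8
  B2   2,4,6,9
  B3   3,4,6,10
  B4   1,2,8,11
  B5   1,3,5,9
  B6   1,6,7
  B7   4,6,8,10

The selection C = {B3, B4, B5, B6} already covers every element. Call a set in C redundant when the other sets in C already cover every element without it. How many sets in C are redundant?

0

Drop B3: 4, 10 uncovered — not redundant.
Drop B4: 2, 8, 11 uncovered — not redundant.
Drop B5: 5, 9 uncovered — not redundant.
Drop B6: 7 uncovered — not redundant.
None of the sets in C is redundant.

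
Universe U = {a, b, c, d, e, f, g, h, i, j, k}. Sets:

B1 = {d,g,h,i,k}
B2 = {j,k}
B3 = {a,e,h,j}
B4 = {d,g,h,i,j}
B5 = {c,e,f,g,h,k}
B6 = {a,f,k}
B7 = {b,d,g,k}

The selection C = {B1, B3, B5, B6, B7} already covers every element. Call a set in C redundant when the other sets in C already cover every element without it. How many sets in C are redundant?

1

Drop B1: i uncovered — not redundant.
Drop B3: j uncovered — not redundant.
Drop B5: c uncovered — not redundant.
Drop B6: the rest still cover every element — redundant.
Drop B7: b uncovered — not redundant.
1 redundant: B6.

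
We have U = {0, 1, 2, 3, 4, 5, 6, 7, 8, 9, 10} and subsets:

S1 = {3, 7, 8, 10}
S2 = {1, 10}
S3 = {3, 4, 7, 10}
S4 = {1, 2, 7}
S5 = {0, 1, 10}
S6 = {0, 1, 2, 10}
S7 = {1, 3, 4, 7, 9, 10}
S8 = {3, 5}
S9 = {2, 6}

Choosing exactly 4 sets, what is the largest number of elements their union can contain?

10

Choosing S1, S5, S7, S9 covers {0, 1, 2, 3, 4, 6, 7, 8, 9, 10} — 10 elements.
No choice of 4 sets does better; here 5 is left uncovered.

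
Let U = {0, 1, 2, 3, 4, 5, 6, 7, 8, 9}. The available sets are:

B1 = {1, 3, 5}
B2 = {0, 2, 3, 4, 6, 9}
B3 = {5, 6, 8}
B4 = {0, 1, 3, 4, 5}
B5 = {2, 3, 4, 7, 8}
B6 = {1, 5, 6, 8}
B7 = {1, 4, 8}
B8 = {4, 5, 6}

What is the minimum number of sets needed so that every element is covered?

3

B1, B2, B5 together cover {0, 1, 2, 3, 4, 5, 6, 7, 8, 9} — every element.
No 2 of the 8 sets cover everything (all 28 pairs fall short), so 3 is minimum.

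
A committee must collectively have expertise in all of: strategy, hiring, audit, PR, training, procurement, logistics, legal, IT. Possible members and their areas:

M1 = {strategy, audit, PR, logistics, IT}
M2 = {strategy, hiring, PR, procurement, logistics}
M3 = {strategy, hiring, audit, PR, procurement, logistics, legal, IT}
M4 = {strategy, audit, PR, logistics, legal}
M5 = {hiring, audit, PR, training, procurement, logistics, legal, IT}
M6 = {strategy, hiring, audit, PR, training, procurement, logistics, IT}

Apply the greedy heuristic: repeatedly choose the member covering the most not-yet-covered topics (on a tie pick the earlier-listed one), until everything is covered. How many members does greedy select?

2

Pick 1: M3 covers 8 new topics (strategy, hiring, audit, PR, procurement, logistics, legal, IT).
Pick 2: M5 covers 1 new topics (training).
Greedy uses 2 members.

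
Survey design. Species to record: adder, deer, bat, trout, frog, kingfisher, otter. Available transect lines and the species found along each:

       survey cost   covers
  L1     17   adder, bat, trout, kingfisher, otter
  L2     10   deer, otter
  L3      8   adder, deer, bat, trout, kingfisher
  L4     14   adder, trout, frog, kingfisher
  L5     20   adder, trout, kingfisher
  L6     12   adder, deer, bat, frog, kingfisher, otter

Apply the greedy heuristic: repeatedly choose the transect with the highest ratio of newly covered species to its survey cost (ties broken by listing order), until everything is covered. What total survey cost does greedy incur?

20

Pick 1: L3 adds 5 new (adder, deer, bat, trout, kingfisher) at survey cost 8 (ratio 5/8).
Pick 2: L6 adds 2 new (frog, otter) at survey cost 12 (ratio 2/12).
Greedy total survey cost: 8 + 12 = 20.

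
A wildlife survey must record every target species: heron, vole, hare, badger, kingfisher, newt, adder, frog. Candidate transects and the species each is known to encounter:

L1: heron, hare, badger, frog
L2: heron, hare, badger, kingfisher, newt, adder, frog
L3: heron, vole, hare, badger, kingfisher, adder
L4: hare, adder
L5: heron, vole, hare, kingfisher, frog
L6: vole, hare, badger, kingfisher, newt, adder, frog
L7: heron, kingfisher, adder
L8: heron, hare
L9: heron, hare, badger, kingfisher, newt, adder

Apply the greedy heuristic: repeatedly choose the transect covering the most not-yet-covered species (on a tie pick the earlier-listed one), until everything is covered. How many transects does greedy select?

2

Pick 1: L2 covers 7 new species (heron, hare, badger, kingfisher, newt, adder, frog).
Pick 2: L3 covers 1 new species (vole).
Greedy uses 2 transects.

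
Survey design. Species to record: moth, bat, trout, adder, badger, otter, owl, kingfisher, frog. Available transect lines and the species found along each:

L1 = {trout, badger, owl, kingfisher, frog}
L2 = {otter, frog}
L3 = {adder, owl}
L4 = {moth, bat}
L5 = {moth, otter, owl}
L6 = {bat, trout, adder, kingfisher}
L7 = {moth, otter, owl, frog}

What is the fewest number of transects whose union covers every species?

L1, L5, L6 together cover {moth, bat, trout, adder, badger, otter, owl, kingfisher, frog} — every species.
No 2 of the 7 transects cover everything (all 21 pairs fall short), so 3 is minimum.
Greedy (largest uncovered first) would take L1, L4, L2, L3 — 4 transects — but 3 suffice.

3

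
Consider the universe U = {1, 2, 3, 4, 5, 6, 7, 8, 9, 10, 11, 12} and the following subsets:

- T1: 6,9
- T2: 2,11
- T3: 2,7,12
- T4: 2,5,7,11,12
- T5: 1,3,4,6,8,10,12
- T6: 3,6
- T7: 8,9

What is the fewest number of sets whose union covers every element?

3

T1, T4, T5 together cover {1, 2, 3, 4, 5, 6, 7, 8, 9, 10, 11, 12} — every element.
No 2 of the 7 sets cover everything (all 21 pairs fall short), so 3 is minimum.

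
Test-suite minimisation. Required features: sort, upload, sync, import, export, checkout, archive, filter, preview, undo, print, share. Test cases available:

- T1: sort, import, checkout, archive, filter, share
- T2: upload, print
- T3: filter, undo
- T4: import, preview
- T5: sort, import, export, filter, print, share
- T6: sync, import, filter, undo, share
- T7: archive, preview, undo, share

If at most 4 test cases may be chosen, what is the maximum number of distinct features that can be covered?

Choosing T1, T2, T4, T6 covers {sort, upload, sync, import, checkout, archive, filter, preview, undo, print, share} — 11 features.
No choice of 4 test cases does better; here export is left uncovered.

11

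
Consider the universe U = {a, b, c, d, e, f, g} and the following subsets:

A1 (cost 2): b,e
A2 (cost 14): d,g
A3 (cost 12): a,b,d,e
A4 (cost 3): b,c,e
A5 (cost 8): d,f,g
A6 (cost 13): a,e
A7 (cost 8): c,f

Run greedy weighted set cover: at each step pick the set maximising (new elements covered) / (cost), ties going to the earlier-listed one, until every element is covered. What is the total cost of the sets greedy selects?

25

Pick 1: A1 adds 2 new (b, e) at cost 2 (ratio 2/2).
Pick 2: A5 adds 3 new (d, f, g) at cost 8 (ratio 3/8).
Pick 3: A4 adds 1 new (c) at cost 3 (ratio 1/3).
Pick 4: A3 adds 1 new (a) at cost 12 (ratio 1/12).
Greedy total cost: 2 + 8 + 3 + 12 = 25. (The true optimum is 23, so greedy overshoots here.)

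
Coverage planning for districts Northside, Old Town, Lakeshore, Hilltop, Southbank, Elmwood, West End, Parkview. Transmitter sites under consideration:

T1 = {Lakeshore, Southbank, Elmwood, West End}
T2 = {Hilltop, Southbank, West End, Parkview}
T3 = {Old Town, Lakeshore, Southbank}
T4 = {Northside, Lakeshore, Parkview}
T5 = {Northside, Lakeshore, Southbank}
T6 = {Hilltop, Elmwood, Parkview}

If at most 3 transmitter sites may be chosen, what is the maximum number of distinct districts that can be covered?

7

Choosing T1, T2, T3 covers {Old Town, Lakeshore, Hilltop, Southbank, Elmwood, West End, Parkview} — 7 districts.
No choice of 3 transmitter sites does better; here Northside is left uncovered.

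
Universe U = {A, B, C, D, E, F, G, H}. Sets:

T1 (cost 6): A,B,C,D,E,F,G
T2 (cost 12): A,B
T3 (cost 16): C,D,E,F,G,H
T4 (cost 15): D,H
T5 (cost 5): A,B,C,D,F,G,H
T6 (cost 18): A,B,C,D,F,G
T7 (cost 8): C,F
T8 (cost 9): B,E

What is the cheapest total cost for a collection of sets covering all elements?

11

T1, T5 cover every element at cost 6 + 5 = 11.
Any cover uses at least 2 sets; among all covering selections none totals below 11.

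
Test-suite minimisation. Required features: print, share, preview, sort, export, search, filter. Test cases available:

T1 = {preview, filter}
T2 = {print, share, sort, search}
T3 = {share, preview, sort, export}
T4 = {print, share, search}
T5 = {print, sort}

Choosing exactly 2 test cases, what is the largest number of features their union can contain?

6

Choosing T1, T2 covers {print, share, preview, sort, search, filter} — 6 features.
No choice of 2 test cases does better; here export is left uncovered.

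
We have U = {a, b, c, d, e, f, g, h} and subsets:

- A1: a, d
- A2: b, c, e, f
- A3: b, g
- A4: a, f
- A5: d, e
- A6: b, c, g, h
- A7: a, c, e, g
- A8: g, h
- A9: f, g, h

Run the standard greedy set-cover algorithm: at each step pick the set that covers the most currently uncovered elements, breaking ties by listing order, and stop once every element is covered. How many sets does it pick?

Pick 1: A2 covers 4 new elements (b, c, e, f).
Pick 2: A1 covers 2 new elements (a, d).
Pick 3: A6 covers 2 new elements (g, h).
Greedy uses 3 sets.

3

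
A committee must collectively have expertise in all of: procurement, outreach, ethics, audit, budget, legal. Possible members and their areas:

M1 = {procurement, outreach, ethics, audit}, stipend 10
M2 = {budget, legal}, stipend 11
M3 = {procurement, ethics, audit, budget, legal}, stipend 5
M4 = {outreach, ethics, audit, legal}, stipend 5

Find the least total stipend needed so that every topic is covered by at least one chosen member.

10

M3, M4 cover every topic at stipend 5 + 5 = 10.
Any cover uses at least 2 members; among all covering selections none totals below 10.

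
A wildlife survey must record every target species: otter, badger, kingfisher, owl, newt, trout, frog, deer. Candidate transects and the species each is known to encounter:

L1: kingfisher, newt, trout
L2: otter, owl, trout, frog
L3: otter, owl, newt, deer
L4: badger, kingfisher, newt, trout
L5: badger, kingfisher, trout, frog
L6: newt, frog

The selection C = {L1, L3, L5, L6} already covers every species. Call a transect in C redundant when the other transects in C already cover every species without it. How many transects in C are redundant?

2

Drop L1: the rest still cover every species — redundant.
Drop L3: otter, owl, deer uncovered — not redundant.
Drop L5: badger uncovered — not redundant.
Drop L6: the rest still cover every species — redundant.
2 redundant: L1, L6.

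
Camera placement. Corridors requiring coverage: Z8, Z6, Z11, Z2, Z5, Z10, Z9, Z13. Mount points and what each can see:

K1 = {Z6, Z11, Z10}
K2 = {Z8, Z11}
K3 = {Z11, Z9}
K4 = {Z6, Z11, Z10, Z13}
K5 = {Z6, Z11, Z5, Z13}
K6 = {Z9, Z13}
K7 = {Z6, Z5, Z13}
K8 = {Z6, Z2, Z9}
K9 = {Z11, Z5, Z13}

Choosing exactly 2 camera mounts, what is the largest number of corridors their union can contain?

6

Choosing K4, K8 covers {Z6, Z11, Z2, Z10, Z9, Z13} — 6 corridors.
No choice of 2 camera mounts does better; here Z8, Z5 are left uncovered.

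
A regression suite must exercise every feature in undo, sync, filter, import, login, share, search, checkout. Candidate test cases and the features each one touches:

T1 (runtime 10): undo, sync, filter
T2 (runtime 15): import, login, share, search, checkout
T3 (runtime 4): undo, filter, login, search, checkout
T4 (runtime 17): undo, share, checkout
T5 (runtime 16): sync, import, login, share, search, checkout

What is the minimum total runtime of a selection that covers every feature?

T3, T5 cover every feature at runtime 4 + 16 = 20.
Any cover uses at least 2 test cases; among all covering selections none totals below 20.

20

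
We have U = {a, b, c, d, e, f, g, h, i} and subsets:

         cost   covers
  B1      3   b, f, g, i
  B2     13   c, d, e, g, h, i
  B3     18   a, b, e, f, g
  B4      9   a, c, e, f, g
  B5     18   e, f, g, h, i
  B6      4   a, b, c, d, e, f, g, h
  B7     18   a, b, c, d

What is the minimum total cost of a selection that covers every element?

7

B1, B6 cover every element at cost 3 + 4 = 7.
Any cover uses at least 2 sets; among all covering selections none totals below 7.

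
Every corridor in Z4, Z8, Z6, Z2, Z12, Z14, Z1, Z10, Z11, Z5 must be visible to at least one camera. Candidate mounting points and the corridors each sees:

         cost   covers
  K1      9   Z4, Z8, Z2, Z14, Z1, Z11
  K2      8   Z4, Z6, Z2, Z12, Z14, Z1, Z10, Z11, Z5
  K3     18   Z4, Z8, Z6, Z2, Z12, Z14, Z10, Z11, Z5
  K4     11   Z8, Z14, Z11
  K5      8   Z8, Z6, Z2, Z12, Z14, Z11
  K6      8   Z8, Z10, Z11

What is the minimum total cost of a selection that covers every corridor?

K2, K5 cover every corridor at cost 8 + 8 = 16.
Any cover uses at least 2 camera mounts; among all covering selections none totals below 16.

16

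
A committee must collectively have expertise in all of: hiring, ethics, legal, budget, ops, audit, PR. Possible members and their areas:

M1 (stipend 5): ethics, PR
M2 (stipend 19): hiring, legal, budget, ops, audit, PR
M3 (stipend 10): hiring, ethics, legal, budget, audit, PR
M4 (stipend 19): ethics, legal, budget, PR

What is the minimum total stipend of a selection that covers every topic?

24

M1, M2 cover every topic at stipend 5 + 19 = 24.
Any cover uses at least 2 members; among all covering selections none totals below 24.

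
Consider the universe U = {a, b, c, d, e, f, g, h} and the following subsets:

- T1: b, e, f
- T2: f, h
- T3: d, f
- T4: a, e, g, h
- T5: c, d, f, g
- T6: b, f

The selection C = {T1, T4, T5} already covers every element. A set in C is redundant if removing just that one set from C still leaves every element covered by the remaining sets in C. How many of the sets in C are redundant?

Drop T1: b uncovered — not redundant.
Drop T4: a, h uncovered — not redundant.
Drop T5: c, d uncovered — not redundant.
None of the sets in C is redundant.

0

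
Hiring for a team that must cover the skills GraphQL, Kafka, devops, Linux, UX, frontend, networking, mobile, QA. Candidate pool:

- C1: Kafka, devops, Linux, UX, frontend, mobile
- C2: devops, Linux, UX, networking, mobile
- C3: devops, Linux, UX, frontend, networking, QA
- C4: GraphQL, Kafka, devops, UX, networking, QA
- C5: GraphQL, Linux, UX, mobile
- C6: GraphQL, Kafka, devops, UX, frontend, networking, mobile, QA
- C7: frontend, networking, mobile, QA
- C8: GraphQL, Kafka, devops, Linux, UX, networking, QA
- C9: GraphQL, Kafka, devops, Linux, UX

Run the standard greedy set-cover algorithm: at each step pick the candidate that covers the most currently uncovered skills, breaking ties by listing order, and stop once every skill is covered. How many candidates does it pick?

Pick 1: C6 covers 8 new skills (GraphQL, Kafka, devops, UX, frontend, networking, mobile, QA).
Pick 2: C1 covers 1 new skills (Linux).
Greedy uses 2 candidates.

2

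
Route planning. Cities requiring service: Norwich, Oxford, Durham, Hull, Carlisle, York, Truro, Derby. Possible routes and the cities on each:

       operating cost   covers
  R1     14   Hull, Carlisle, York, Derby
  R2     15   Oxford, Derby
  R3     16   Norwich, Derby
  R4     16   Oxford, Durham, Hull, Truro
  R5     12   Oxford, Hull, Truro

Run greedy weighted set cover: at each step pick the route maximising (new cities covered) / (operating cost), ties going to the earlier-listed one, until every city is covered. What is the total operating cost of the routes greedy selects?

Pick 1: R1 adds 4 new (Hull, Carlisle, York, Derby) at operating cost 14 (ratio 4/14).
Pick 2: R4 adds 3 new (Oxford, Durham, Truro) at operating cost 16 (ratio 3/16).
Pick 3: R3 adds 1 new (Norwich) at operating cost 16 (ratio 1/16).
Greedy total operating cost: 14 + 16 + 16 = 46.

46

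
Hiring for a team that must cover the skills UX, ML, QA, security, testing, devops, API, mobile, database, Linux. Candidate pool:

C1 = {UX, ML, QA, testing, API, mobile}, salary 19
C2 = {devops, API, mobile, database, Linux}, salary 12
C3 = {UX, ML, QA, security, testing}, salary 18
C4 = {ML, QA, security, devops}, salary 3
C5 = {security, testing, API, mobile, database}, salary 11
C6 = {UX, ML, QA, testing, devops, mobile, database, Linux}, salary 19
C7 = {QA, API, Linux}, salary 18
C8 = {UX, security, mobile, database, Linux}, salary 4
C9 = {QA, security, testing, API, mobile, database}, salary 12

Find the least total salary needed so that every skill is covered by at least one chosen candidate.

18

C4, C5, C8 cover every skill at salary 3 + 11 + 4 = 18.
Any cover uses at least 2 candidates; among all covering selections none totals below 18.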